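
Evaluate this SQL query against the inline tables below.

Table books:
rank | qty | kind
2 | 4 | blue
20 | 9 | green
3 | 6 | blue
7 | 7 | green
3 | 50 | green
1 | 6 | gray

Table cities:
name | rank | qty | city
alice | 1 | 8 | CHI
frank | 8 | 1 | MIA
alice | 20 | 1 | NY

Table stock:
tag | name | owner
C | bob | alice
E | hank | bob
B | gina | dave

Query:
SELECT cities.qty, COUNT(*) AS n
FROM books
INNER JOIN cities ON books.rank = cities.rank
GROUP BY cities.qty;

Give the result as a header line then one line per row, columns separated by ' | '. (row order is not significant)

After JOIN cities (2 rows):
books.rank | books.qty | books.kind | cities.name | cities.rank | cities.qty | cities.city
20 | 9 | green | alice | 20 | 1 | NY
1 | 6 | gray | alice | 1 | 8 | CHI
After GROUP BY (2 rows):
cities.qty | n
1 | 1
8 | 1

== RESULT ==
cities.qty | n
1 | 1
8 | 1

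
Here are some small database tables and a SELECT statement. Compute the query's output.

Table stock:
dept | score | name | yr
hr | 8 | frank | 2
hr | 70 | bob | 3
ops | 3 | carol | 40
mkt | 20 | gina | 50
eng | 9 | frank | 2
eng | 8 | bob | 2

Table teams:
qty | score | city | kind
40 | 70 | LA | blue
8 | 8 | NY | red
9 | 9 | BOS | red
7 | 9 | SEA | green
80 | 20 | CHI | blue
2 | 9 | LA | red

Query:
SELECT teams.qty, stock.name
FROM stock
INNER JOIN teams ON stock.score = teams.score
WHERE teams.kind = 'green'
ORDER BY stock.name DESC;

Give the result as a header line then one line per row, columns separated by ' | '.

== RESULT ==
teams.qty | stock.name
7 | frank

Derivation:
After JOIN teams (7 rows):
stock.dept | stock.score | stock.name | stock.yr | teams.qty | teams.score | teams.city | teams.kind
hr | 8 | frank | 2 | 8 | 8 | NY | red
hr | 70 | bob | 3 | 40 | 70 | LA | blue
mkt | 20 | gina | 50 | 80 | 20 | CHI | blue
eng | 9 | frank | 2 | 9 | 9 | BOS | red
eng | 9 | frank | 2 | 7 | 9 | SEA | green
eng | 9 | frank | 2 | 2 | 9 | LA | red
eng | 8 | bob | 2 | 8 | 8 | NY | red
After WHERE (1 rows):
stock.dept | stock.score | stock.name | stock.yr | teams.qty | teams.score | teams.city | teams.kind
eng | 9 | frank | 2 | 7 | 9 | SEA | green
After SELECT (1 rows):
teams.qty | stock.name
7 | frank
After ORDER BY (1 rows):
teams.qty | stock.name
7 | frank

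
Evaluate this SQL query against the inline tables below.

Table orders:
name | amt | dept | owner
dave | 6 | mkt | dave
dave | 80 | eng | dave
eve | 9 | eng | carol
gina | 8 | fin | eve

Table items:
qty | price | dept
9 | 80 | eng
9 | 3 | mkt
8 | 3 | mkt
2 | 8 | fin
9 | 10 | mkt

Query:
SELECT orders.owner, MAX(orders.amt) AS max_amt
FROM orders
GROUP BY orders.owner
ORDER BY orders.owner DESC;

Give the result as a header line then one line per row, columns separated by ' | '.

== RESULT ==
orders.owner | max_amt
eve | 8
dave | 80
carol | 9

Derivation:
After GROUP BY (3 rows):
orders.owner | max_amt
dave | 80
carol | 9
eve | 8
After ORDER BY (3 rows):
orders.owner | max_amt
eve | 8
dave | 80
carol | 9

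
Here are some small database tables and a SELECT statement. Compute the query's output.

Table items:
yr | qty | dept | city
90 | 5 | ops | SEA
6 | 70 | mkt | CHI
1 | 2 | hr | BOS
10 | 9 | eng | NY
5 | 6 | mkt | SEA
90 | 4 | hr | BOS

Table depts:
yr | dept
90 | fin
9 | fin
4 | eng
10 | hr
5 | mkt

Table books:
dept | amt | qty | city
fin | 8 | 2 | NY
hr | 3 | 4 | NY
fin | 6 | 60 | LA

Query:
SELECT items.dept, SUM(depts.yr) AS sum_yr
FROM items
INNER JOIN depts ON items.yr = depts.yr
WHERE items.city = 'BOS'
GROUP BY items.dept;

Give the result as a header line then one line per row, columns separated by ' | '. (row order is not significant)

== RESULT ==
items.dept | sum_yr
hr | 90

Derivation:
After JOIN depts (4 rows):
items.yr | items.qty | items.dept | items.city | depts.yr | depts.dept
90 | 5 | ops | SEA | 90 | fin
10 | 9 | eng | NY | 10 | hr
5 | 6 | mkt | SEA | 5 | mkt
90 | 4 | hr | BOS | 90 | fin
After WHERE (1 rows):
items.yr | items.qty | items.dept | items.city | depts.yr | depts.dept
90 | 4 | hr | BOS | 90 | fin
After GROUP BY (1 rows):
items.dept | sum_yr
hr | 90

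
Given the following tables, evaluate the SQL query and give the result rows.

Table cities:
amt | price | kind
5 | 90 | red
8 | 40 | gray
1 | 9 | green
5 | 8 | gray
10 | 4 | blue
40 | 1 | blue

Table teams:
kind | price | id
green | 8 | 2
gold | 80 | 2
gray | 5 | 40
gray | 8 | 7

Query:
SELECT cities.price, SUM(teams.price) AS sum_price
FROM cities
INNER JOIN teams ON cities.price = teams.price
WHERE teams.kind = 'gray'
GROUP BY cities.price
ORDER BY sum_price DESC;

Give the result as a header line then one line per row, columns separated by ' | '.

== RESULT ==
cities.price | sum_price
8 | 8

Derivation:
After JOIN teams (2 rows):
cities.amt | cities.price | cities.kind | teams.kind | teams.price | teams.id
5 | 8 | gray | green | 8 | 2
5 | 8 | gray | gray | 8 | 7
After WHERE (1 rows):
cities.amt | cities.price | cities.kind | teams.kind | teams.price | teams.id
5 | 8 | gray | gray | 8 | 7
After GROUP BY (1 rows):
cities.price | sum_price
8 | 8
After ORDER BY (1 rows):
cities.price | sum_price
8 | 8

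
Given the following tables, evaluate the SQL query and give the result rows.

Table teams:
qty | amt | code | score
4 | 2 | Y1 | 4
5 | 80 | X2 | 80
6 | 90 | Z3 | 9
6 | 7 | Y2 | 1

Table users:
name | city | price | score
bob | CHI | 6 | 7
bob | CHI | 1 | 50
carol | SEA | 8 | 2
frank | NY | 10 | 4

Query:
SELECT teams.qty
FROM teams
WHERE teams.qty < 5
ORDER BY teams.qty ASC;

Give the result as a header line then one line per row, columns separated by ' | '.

After WHERE (1 rows):
teams.qty | teams.amt | teams.code | teams.score
4 | 2 | Y1 | 4
After SELECT (1 rows):
teams.qty
4
After ORDER BY (1 rows):
teams.qty
4

== RESULT ==
teams.qty
4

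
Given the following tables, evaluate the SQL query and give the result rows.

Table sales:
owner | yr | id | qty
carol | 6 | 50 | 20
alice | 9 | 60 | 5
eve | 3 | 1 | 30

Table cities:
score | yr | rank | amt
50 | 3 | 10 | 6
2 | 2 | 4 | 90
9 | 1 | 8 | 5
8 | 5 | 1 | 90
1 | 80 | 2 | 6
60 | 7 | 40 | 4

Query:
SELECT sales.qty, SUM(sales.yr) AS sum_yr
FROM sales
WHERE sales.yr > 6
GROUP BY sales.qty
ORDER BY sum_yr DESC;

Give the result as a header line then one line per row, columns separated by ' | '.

After WHERE (1 rows):
sales.owner | sales.yr | sales.id | sales.qty
alice | 9 | 60 | 5
After GROUP BY (1 rows):
sales.qty | sum_yr
5 | 9
After ORDER BY (1 rows):
sales.qty | sum_yr
5 | 9

== RESULT ==
sales.qty | sum_yr
5 | 9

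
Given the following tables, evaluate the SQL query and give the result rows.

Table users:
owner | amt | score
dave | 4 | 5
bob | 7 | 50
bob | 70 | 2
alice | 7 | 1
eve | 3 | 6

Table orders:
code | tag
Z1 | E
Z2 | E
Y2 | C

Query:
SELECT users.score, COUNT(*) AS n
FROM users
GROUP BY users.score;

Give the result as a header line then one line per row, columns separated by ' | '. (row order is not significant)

== RESULT ==
users.score | n
5 | 1
50 | 1
2 | 1
1 | 1
6 | 1

Derivation:
After GROUP BY (5 rows):
users.score | n
5 | 1
50 | 1
2 | 1
1 | 1
6 | 1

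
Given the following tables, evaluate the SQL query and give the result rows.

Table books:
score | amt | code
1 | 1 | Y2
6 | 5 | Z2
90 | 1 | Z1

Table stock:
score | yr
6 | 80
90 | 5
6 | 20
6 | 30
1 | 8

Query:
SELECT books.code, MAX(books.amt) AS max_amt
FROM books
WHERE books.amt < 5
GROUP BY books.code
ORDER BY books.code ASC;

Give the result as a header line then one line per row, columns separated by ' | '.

After WHERE (2 rows):
books.score | books.amt | books.code
1 | 1 | Y2
90 | 1 | Z1
After GROUP BY (2 rows):
books.code | max_amt
Y2 | 1
Z1 | 1
After ORDER BY (2 rows):
books.code | max_amt
Y2 | 1
Z1 | 1

== RESULT ==
books.code | max_amt
Y2 | 1
Z1 | 1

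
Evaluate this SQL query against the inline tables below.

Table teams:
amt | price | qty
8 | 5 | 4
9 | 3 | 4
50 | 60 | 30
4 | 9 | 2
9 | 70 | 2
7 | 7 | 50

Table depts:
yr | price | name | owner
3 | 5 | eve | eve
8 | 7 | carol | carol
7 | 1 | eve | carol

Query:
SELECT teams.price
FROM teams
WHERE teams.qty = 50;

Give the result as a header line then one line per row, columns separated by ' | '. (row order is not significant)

After WHERE (1 rows):
teams.amt | teams.price | teams.qty
7 | 7 | 50
After SELECT (1 rows):
teams.price
7

== RESULT ==
teams.price
7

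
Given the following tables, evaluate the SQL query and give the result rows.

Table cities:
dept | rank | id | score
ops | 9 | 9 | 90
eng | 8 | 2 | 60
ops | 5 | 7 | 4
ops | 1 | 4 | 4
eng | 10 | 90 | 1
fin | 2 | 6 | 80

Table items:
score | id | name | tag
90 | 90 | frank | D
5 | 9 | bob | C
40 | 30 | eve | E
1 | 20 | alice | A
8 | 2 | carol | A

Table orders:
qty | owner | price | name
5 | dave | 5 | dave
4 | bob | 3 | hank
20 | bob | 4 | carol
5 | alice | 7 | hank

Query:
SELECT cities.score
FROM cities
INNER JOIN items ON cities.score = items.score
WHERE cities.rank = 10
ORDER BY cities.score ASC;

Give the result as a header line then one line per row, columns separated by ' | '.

After JOIN items (2 rows):
cities.dept | cities.rank | cities.id | cities.score | items.score | items.id | items.name | items.tag
ops | 9 | 9 | 90 | 90 | 90 | frank | D
eng | 10 | 90 | 1 | 1 | 20 | alice | A
After WHERE (1 rows):
cities.dept | cities.rank | cities.id | cities.score | items.score | items.id | items.name | items.tag
eng | 10 | 90 | 1 | 1 | 20 | alice | A
After SELECT (1 rows):
cities.score
1
After ORDER BY (1 rows):
cities.score
1

== RESULT ==
cities.score
1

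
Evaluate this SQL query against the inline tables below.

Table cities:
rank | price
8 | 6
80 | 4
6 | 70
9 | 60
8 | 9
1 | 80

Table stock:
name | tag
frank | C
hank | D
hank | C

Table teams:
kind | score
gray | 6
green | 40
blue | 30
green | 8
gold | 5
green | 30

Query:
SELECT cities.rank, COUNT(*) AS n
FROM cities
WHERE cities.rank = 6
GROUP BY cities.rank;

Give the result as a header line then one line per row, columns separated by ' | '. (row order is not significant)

After WHERE (1 rows):
cities.rank | cities.price
6 | 70
After GROUP BY (1 rows):
cities.rank | n
6 | 1

== RESULT ==
cities.rank | n
6 | 1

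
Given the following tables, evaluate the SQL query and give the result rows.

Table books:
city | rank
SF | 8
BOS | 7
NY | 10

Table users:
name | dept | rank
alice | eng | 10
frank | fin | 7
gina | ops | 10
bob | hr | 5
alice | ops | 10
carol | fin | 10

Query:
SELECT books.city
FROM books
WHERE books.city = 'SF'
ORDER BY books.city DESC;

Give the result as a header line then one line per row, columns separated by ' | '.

== RESULT ==
books.city
SF

Derivation:
After WHERE (1 rows):
books.city | books.rank
SF | 8
After SELECT (1 rows):
books.city
SF
After ORDER BY (1 rows):
books.city
SF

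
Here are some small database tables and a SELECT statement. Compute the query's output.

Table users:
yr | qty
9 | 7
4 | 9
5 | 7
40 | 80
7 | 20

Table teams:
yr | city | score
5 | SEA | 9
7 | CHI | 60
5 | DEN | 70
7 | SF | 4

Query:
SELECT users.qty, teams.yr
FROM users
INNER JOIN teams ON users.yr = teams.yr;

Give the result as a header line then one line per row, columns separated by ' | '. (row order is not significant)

== RESULT ==
users.qty | teams.yr
7 | 5
7 | 5
20 | 7
20 | 7

Derivation:
After JOIN teams (4 rows):
users.yr | users.qty | teams.yr | teams.city | teams.score
5 | 7 | 5 | SEA | 9
5 | 7 | 5 | DEN | 70
7 | 20 | 7 | CHI | 60
7 | 20 | 7 | SF | 4
After SELECT (4 rows):
users.qty | teams.yr
7 | 5
7 | 5
20 | 7
20 | 7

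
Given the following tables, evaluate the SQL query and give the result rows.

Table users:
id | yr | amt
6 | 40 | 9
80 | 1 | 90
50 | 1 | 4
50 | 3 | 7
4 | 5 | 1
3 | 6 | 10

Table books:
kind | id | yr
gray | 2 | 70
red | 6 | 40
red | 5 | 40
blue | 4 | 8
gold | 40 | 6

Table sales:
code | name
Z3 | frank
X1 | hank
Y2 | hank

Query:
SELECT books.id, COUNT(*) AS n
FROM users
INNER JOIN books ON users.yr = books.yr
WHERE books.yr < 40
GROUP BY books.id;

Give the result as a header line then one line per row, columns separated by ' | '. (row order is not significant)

== RESULT ==
books.id | n
40 | 1

Derivation:
After JOIN books (3 rows):
users.id | users.yr | users.amt | books.kind | books.id | books.yr
6 | 40 | 9 | red | 6 | 40
6 | 40 | 9 | red | 5 | 40
3 | 6 | 10 | gold | 40 | 6
After WHERE (1 rows):
users.id | users.yr | users.amt | books.kind | books.id | books.yr
3 | 6 | 10 | gold | 40 | 6
After GROUP BY (1 rows):
books.id | n
40 | 1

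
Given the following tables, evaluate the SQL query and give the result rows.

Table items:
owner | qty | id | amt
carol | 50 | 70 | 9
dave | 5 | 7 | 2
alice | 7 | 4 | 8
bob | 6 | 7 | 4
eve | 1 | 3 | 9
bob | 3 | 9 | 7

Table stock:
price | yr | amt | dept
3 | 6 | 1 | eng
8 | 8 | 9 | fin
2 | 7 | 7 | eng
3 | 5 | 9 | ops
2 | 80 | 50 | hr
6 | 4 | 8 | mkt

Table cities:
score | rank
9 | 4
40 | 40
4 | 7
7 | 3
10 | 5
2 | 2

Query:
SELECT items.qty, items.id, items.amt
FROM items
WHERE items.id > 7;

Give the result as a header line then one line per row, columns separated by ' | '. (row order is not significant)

After WHERE (2 rows):
items.owner | items.qty | items.id | items.amt
carol | 50 | 70 | 9
bob | 3 | 9 | 7
After SELECT (2 rows):
items.qty | items.id | items.amt
50 | 70 | 9
3 | 9 | 7

== RESULT ==
items.qty | items.id | items.amt
50 | 70 | 9
3 | 9 | 7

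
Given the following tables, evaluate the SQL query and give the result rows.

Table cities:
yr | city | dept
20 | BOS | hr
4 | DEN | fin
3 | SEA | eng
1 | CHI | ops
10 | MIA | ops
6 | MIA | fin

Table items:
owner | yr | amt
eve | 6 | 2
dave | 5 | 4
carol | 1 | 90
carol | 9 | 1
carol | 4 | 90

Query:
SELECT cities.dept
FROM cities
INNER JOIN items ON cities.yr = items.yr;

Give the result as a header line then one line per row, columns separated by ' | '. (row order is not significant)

After JOIN items (3 rows):
cities.yr | cities.city | cities.dept | items.owner | items.yr | items.amt
4 | DEN | fin | carol | 4 | 90
1 | CHI | ops | carol | 1 | 90
6 | MIA | fin | eve | 6 | 2
After SELECT (3 rows):
cities.dept
fin
ops
fin

== RESULT ==
cities.dept
fin
ops
fin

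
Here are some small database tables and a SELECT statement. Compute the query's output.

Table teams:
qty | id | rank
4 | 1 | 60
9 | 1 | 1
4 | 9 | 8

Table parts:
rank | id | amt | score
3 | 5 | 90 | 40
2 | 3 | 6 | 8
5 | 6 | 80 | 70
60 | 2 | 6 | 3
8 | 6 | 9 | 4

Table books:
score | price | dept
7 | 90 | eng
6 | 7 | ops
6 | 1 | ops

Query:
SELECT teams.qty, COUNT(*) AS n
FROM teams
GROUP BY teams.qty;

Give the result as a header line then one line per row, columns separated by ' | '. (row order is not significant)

After GROUP BY (2 rows):
teams.qty | n
4 | 2
9 | 1

== RESULT ==
teams.qty | n
4 | 2
9 | 1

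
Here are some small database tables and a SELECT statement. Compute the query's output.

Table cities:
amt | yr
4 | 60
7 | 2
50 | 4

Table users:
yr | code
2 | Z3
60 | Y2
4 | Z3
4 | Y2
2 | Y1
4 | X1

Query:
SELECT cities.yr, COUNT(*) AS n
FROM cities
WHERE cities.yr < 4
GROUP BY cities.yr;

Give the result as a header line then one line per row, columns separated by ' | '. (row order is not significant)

After WHERE (1 rows):
cities.amt | cities.yr
7 | 2
After GROUP BY (1 rows):
cities.yr | n
2 | 1

== RESULT ==
cities.yr | n
2 | 1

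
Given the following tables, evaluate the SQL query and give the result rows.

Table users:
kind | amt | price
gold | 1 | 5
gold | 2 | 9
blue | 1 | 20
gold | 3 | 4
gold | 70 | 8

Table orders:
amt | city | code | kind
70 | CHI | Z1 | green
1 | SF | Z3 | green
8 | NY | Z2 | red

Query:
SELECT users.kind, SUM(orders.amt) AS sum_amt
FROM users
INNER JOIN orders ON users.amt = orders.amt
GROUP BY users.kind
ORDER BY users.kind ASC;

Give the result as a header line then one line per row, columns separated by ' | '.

== RESULT ==
users.kind | sum_amt
blue | 1
gold | 71

Derivation:
After JOIN orders (3 rows):
users.kind | users.amt | users.price | orders.amt | orders.city | orders.code | orders.kind
gold | 1 | 5 | 1 | SF | Z3 | green
blue | 1 | 20 | 1 | SF | Z3 | green
gold | 70 | 8 | 70 | CHI | Z1 | green
After GROUP BY (2 rows):
users.kind | sum_amt
gold | 71
blue | 1
After ORDER BY (2 rows):
users.kind | sum_amt
blue | 1
gold | 71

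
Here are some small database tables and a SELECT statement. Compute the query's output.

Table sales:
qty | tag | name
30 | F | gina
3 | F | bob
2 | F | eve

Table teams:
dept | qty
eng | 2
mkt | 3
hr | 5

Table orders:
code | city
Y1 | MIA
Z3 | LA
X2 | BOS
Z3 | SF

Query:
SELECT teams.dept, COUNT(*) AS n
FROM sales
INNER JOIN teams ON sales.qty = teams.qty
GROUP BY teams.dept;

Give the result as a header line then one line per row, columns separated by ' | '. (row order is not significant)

== RESULT ==
teams.dept | n
mkt | 1
eng | 1

Derivation:
After JOIN teams (2 rows):
sales.qty | sales.tag | sales.name | teams.dept | teams.qty
3 | F | bob | mkt | 3
2 | F | eve | eng | 2
After GROUP BY (2 rows):
teams.dept | n
mkt | 1
eng | 1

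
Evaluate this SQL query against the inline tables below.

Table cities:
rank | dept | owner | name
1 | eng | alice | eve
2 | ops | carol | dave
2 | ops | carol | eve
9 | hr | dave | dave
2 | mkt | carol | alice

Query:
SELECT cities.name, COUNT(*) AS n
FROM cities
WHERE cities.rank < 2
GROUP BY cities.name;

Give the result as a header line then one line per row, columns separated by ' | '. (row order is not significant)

After WHERE (1 rows):
cities.rank | cities.dept | cities.owner | cities.name
1 | eng | alice | eve
After GROUP BY (1 rows):
cities.name | n
eve | 1

== RESULT ==
cities.name | n
eve | 1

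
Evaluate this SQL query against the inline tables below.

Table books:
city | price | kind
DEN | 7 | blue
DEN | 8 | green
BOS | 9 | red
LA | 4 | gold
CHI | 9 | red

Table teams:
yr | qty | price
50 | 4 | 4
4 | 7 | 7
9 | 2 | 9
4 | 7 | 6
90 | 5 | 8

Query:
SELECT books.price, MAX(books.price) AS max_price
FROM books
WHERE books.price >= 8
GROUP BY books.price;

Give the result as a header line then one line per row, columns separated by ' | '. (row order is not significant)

== RESULT ==
books.price | max_price
8 | 8
9 | 9

Derivation:
After WHERE (3 rows):
books.city | books.price | books.kind
DEN | 8 | green
BOS | 9 | red
CHI | 9 | red
After GROUP BY (2 rows):
books.price | max_price
8 | 8
9 | 9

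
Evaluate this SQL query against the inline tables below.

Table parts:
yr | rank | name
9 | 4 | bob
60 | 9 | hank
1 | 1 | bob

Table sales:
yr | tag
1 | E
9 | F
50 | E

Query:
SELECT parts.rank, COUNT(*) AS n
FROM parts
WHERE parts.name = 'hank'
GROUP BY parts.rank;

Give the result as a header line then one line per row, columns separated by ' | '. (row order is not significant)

After WHERE (1 rows):
parts.yr | parts.rank | parts.name
60 | 9 | hank
After GROUP BY (1 rows):
parts.rank | n
9 | 1

== RESULT ==
parts.rank | n
9 | 1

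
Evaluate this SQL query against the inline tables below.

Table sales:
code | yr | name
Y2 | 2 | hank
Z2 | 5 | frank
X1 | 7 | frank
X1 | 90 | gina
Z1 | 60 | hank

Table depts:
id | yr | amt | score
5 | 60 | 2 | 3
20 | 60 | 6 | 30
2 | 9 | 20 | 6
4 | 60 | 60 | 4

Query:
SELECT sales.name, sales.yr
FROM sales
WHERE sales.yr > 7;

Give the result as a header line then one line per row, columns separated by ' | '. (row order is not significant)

After WHERE (2 rows):
sales.code | sales.yr | sales.name
X1 | 90 | gina
Z1 | 60 | hank
After SELECT (2 rows):
sales.name | sales.yr
gina | 90
hank | 60

== RESULT ==
sales.name | sales.yr
gina | 90
hank | 60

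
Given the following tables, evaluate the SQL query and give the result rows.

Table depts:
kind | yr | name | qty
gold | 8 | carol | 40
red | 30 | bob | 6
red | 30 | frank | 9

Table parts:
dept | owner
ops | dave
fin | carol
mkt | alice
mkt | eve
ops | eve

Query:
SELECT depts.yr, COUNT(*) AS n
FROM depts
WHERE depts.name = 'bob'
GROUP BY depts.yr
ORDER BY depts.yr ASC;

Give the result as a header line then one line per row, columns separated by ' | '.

== RESULT ==
depts.yr | n
30 | 1

Derivation:
After WHERE (1 rows):
depts.kind | depts.yr | depts.name | depts.qty
red | 30 | bob | 6
After GROUP BY (1 rows):
depts.yr | n
30 | 1
After ORDER BY (1 rows):
depts.yr | n
30 | 1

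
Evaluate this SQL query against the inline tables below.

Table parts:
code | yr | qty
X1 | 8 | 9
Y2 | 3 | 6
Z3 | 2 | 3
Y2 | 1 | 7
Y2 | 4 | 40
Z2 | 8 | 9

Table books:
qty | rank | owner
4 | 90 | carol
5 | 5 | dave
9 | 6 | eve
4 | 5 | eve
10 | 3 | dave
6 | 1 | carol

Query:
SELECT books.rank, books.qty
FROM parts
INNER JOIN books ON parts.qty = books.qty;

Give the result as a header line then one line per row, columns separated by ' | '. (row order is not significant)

== RESULT ==
books.rank | books.qty
6 | 9
1 | 6
6 | 9

Derivation:
After JOIN books (3 rows):
parts.code | parts.yr | parts.qty | books.qty | books.rank | books.owner
X1 | 8 | 9 | 9 | 6 | eve
Y2 | 3 | 6 | 6 | 1 | carol
Z2 | 8 | 9 | 9 | 6 | eve
After SELECT (3 rows):
books.rank | books.qty
6 | 9
1 | 6
6 | 9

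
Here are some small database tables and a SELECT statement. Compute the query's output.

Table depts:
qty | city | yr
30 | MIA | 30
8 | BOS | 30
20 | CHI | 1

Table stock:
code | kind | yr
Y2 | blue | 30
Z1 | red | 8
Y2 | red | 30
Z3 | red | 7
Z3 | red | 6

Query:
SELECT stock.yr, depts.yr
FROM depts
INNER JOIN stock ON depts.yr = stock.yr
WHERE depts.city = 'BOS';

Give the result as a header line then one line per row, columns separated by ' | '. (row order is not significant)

== RESULT ==
stock.yr | depts.yr
30 | 30
30 | 30

Derivation:
After JOIN stock (4 rows):
depts.qty | depts.city | depts.yr | stock.code | stock.kind | stock.yr
30 | MIA | 30 | Y2 | blue | 30
30 | MIA | 30 | Y2 | red | 30
8 | BOS | 30 | Y2 | blue | 30
8 | BOS | 30 | Y2 | red | 30
After WHERE (2 rows):
depts.qty | depts.city | depts.yr | stock.code | stock.kind | stock.yr
8 | BOS | 30 | Y2 | blue | 30
8 | BOS | 30 | Y2 | red | 30
After SELECT (2 rows):
stock.yr | depts.yr
30 | 30
30 | 30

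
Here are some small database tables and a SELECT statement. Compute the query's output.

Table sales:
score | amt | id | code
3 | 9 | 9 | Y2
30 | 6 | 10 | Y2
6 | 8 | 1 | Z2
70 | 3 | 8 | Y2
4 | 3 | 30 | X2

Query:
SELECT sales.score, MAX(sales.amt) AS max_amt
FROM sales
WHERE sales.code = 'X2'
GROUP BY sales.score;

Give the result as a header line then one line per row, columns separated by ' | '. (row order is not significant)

After WHERE (1 rows):
sales.score | sales.amt | sales.id | sales.code
4 | 3 | 30 | X2
After GROUP BY (1 rows):
sales.score | max_amt
4 | 3

== RESULT ==
sales.score | max_amt
4 | 3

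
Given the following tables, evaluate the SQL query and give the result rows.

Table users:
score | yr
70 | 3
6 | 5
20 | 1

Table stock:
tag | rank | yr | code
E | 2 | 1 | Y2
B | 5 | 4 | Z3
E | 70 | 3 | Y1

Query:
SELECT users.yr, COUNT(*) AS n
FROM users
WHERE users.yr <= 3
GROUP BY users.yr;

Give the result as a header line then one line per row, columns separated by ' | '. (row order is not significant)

== RESULT ==
users.yr | n
3 | 1
1 | 1

Derivation:
After WHERE (2 rows):
users.score | users.yr
70 | 3
20 | 1
After GROUP BY (2 rows):
users.yr | n
3 | 1
1 | 1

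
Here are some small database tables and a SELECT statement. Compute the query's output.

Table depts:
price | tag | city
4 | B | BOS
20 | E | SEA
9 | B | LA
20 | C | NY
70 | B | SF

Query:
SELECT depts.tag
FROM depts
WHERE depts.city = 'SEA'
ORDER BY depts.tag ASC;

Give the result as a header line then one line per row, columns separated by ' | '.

After WHERE (1 rows):
depts.price | depts.tag | depts.city
20 | E | SEA
After SELECT (1 rows):
depts.tag
E
After ORDER BY (1 rows):
depts.tag
E

== RESULT ==
depts.tag
E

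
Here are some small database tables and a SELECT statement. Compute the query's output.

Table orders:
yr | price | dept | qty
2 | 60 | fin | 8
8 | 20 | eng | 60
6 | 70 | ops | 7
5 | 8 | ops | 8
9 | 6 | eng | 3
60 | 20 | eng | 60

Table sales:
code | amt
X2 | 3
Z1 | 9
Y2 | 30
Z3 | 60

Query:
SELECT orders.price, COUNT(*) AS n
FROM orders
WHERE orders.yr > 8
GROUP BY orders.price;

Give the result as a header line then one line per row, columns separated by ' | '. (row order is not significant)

== RESULT ==
orders.price | n
6 | 1
20 | 1

Derivation:
After WHERE (2 rows):
orders.yr | orders.price | orders.dept | orders.qty
9 | 6 | eng | 3
60 | 20 | eng | 60
After GROUP BY (2 rows):
orders.price | n
6 | 1
20 | 1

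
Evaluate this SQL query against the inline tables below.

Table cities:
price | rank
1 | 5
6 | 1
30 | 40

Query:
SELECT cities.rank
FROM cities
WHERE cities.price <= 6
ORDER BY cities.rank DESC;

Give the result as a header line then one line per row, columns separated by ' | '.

== RESULT ==
cities.rank
5
1

Derivation:
After WHERE (2 rows):
cities.price | cities.rank
1 | 5
6 | 1
After SELECT (2 rows):
cities.rank
5
1
After ORDER BY (2 rows):
cities.rank
5
1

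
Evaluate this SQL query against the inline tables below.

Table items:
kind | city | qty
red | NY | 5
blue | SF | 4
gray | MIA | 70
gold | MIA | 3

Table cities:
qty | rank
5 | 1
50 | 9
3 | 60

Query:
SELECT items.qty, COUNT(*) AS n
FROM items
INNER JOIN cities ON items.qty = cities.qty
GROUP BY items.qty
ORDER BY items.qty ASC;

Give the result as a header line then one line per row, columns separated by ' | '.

== RESULT ==
items.qty | n
3 | 1
5 | 1

Derivation:
After JOIN cities (2 rows):
items.kind | items.city | items.qty | cities.qty | cities.rank
red | NY | 5 | 5 | 1
gold | MIA | 3 | 3 | 60
After GROUP BY (2 rows):
items.qty | n
5 | 1
3 | 1
After ORDER BY (2 rows):
items.qty | n
3 | 1
5 | 1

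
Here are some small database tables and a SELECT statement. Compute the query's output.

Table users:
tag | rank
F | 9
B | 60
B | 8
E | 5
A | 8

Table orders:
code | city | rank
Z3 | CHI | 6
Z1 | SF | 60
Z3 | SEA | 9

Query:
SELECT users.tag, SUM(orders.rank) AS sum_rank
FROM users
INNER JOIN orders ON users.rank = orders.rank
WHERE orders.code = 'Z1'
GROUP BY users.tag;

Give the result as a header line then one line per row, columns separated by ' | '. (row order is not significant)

== RESULT ==
users.tag | sum_rank
B | 60

Derivation:
After JOIN orders (2 rows):
users.tag | users.rank | orders.code | orders.city | orders.rank
F | 9 | Z3 | SEA | 9
B | 60 | Z1 | SF | 60
After WHERE (1 rows):
users.tag | users.rank | orders.code | orders.city | orders.rank
B | 60 | Z1 | SF | 60
After GROUP BY (1 rows):
users.tag | sum_rank
B | 60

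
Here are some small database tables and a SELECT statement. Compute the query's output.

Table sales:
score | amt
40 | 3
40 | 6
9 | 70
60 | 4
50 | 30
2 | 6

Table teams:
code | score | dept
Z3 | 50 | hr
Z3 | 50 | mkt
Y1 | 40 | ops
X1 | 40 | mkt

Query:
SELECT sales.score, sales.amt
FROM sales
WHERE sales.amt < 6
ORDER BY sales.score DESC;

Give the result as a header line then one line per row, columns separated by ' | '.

After WHERE (2 rows):
sales.score | sales.amt
40 | 3
60 | 4
After SELECT (2 rows):
sales.score | sales.amt
40 | 3
60 | 4
After ORDER BY (2 rows):
sales.score | sales.amt
60 | 4
40 | 3

== RESULT ==
sales.score | sales.amt
60 | 4
40 | 3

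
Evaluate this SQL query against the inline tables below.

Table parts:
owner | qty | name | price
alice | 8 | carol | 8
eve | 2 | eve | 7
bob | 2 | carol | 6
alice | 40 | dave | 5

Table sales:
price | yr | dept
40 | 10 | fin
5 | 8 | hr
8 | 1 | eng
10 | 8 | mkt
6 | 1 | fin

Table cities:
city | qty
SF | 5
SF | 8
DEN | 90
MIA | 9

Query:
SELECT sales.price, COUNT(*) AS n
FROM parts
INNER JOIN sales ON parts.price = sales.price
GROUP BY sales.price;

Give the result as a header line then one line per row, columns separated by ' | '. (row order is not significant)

== RESULT ==
sales.price | n
8 | 1
6 | 1
5 | 1

Derivation:
After JOIN sales (3 rows):
parts.owner | parts.qty | parts.name | parts.price | sales.price | sales.yr | sales.dept
alice | 8 | carol | 8 | 8 | 1 | eng
bob | 2 | carol | 6 | 6 | 1 | fin
alice | 40 | dave | 5 | 5 | 8 | hr
After GROUP BY (3 rows):
sales.price | n
8 | 1
6 | 1
5 | 1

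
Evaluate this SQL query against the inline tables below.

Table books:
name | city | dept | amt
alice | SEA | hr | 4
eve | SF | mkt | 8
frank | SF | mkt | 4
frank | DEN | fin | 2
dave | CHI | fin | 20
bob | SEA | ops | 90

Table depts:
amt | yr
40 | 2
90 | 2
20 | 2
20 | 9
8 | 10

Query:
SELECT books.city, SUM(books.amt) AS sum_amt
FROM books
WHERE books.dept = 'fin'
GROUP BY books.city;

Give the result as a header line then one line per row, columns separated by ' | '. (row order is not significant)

== RESULT ==
books.city | sum_amt
DEN | 2
CHI | 20

Derivation:
After WHERE (2 rows):
books.name | books.city | books.dept | books.amt
frank | DEN | fin | 2
dave | CHI | fin | 20
After GROUP BY (2 rows):
books.city | sum_amt
DEN | 2
CHI | 20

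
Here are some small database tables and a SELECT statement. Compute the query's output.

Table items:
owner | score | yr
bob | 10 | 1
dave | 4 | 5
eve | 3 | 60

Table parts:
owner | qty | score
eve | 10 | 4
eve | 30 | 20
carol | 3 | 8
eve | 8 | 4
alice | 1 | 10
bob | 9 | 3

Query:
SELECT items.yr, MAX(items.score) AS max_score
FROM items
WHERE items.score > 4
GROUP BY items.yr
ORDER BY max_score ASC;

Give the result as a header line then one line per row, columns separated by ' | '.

After WHERE (1 rows):
items.owner | items.score | items.yr
bob | 10 | 1
After GROUP BY (1 rows):
items.yr | max_score
1 | 10
After ORDER BY (1 rows):
items.yr | max_score
1 | 10

== RESULT ==
items.yr | max_score
1 | 10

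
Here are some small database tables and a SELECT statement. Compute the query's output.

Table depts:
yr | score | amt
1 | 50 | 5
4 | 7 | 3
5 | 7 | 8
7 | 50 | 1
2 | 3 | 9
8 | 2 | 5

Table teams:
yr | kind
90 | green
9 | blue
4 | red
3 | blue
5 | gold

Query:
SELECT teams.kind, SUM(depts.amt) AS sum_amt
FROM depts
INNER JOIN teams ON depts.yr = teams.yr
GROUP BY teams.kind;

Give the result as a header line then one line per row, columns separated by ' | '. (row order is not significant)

== RESULT ==
teams.kind | sum_amt
red | 3
gold | 8

Derivation:
After JOIN teams (2 rows):
depts.yr | depts.score | depts.amt | teams.yr | teams.kind
4 | 7 | 3 | 4 | red
5 | 7 | 8 | 5 | gold
After GROUP BY (2 rows):
teams.kind | sum_amt
red | 3
gold | 8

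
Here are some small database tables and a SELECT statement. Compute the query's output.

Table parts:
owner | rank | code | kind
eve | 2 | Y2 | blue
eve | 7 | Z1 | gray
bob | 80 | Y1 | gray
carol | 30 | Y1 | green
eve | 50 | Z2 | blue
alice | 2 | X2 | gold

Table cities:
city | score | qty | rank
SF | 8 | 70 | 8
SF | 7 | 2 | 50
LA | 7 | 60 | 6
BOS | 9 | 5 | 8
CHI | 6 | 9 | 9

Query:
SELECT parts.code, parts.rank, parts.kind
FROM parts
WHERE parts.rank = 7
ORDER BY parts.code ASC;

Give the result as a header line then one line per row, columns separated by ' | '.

== RESULT ==
parts.code | parts.rank | parts.kind
Z1 | 7 | gray

Derivation:
After WHERE (1 rows):
parts.owner | parts.rank | parts.code | parts.kind
eve | 7 | Z1 | gray
After SELECT (1 rows):
parts.code | parts.rank | parts.kind
Z1 | 7 | gray
After ORDER BY (1 rows):
parts.code | parts.rank | parts.kind
Z1 | 7 | gray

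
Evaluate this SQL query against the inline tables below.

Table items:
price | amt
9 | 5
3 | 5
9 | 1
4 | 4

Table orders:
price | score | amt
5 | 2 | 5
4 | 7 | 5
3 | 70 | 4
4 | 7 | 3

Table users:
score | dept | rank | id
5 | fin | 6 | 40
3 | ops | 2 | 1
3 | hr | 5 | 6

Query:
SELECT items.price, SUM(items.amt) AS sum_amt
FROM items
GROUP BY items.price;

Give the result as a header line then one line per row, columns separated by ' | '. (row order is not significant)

== RESULT ==
items.price | sum_amt
9 | 6
3 | 5
4 | 4

Derivation:
After GROUP BY (3 rows):
items.price | sum_amt
9 | 6
3 | 5
4 | 4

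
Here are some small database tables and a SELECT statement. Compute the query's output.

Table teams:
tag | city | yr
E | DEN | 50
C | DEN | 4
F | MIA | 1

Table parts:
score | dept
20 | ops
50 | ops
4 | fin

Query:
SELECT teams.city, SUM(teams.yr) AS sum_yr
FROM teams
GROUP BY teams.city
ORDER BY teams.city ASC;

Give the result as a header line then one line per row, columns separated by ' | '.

== RESULT ==
teams.city | sum_yr
DEN | 54
MIA | 1

Derivation:
After GROUP BY (2 rows):
teams.city | sum_yr
DEN | 54
MIA | 1
After ORDER BY (2 rows):
teams.city | sum_yr
DEN | 54
MIA | 1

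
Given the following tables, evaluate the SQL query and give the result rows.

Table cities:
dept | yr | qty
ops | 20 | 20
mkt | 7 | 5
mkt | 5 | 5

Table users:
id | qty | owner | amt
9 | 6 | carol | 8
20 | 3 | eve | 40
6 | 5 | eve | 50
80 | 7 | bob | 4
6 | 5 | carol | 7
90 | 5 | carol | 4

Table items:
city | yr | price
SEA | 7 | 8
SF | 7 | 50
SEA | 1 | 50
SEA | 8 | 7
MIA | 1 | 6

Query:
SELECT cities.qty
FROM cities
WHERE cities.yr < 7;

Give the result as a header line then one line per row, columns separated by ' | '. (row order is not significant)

After WHERE (1 rows):
cities.dept | cities.yr | cities.qty
mkt | 5 | 5
After SELECT (1 rows):
cities.qty
5

== RESULT ==
cities.qty
5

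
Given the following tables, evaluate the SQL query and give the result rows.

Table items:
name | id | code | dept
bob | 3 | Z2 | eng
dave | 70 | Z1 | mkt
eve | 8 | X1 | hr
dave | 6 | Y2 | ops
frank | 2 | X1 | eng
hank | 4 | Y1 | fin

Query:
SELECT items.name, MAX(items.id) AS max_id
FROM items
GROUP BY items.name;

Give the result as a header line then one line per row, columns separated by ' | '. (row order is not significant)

== RESULT ==
items.name | max_id
bob | 3
dave | 70
eve | 8
frank | 2
hank | 4

Derivation:
After GROUP BY (5 rows):
items.name | max_id
bob | 3
dave | 70
eve | 8
frank | 2
hank | 4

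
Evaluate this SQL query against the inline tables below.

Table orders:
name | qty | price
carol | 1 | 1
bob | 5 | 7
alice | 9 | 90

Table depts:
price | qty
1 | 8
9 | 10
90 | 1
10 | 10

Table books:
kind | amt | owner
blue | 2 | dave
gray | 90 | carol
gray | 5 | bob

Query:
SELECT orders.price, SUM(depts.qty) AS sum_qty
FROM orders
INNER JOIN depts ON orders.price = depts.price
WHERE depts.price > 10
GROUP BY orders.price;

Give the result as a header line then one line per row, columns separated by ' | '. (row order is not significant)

After JOIN depts (2 rows):
orders.name | orders.qty | orders.price | depts.price | depts.qty
carol | 1 | 1 | 1 | 8
alice | 9 | 90 | 90 | 1
After WHERE (1 rows):
orders.name | orders.qty | orders.price | depts.price | depts.qty
alice | 9 | 90 | 90 | 1
After GROUP BY (1 rows):
orders.price | sum_qty
90 | 1

== RESULT ==
orders.price | sum_qty
90 | 1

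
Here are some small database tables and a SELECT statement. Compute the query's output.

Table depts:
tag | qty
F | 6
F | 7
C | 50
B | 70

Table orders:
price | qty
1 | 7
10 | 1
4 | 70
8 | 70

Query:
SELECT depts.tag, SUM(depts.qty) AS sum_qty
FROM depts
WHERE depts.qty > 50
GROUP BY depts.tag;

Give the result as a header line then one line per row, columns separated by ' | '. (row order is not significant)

== RESULT ==
depts.tag | sum_qty
B | 70

Derivation:
After WHERE (1 rows):
depts.tag | depts.qty
B | 70
After GROUP BY (1 rows):
depts.tag | sum_qty
B | 70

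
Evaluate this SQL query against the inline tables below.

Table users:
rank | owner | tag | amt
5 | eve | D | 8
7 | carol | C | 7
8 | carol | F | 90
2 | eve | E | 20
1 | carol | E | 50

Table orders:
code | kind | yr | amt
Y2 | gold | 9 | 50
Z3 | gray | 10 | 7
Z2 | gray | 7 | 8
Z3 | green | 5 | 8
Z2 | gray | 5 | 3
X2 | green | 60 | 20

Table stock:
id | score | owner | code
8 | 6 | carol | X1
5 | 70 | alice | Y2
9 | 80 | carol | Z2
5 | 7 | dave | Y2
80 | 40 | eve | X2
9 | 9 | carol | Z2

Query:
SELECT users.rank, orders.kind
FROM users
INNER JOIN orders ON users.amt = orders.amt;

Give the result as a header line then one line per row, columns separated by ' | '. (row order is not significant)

== RESULT ==
users.rank | orders.kind
5 | gray
5 | green
7 | gray
2 | green
1 | gold

Derivation:
After JOIN orders (5 rows):
users.rank | users.owner | users.tag | users.amt | orders.code | orders.kind | orders.yr | orders.amt
5 | eve | D | 8 | Z2 | gray | 7 | 8
5 | eve | D | 8 | Z3 | green | 5 | 8
7 | carol | C | 7 | Z3 | gray | 10 | 7
2 | eve | E | 20 | X2 | green | 60 | 20
1 | carol | E | 50 | Y2 | gold | 9 | 50
After SELECT (5 rows):
users.rank | orders.kind
5 | gray
5 | green
7 | gray
2 | green
1 | gold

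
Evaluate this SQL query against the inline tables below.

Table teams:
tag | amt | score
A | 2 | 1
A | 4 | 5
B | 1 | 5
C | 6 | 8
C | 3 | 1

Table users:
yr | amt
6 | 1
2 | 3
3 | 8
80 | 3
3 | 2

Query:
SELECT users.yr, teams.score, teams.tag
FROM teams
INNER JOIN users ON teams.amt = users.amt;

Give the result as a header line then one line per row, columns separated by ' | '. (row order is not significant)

After JOIN users (4 rows):
teams.tag | teams.amt | teams.score | users.yr | users.amt
A | 2 | 1 | 3 | 2
B | 1 | 5 | 6 | 1
C | 3 | 1 | 2 | 3
C | 3 | 1 | 80 | 3
After SELECT (4 rows):
users.yr | teams.score | teams.tag
3 | 1 | A
6 | 5 | B
2 | 1 | C
80 | 1 | C

== RESULT ==
users.yr | teams.score | teams.tag
3 | 1 | A
6 | 5 | B
2 | 1 | C
80 | 1 | C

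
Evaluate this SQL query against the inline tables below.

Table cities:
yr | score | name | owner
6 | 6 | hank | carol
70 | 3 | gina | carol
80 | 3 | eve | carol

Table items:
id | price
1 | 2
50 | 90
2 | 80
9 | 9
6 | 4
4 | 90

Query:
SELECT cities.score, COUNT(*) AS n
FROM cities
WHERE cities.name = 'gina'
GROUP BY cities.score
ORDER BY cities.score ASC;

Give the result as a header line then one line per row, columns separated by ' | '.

After WHERE (1 rows):
cities.yr | cities.score | cities.name | cities.owner
70 | 3 | gina | carol
After GROUP BY (1 rows):
cities.score | n
3 | 1
After ORDER BY (1 rows):
cities.score | n
3 | 1

== RESULT ==
cities.score | n
3 | 1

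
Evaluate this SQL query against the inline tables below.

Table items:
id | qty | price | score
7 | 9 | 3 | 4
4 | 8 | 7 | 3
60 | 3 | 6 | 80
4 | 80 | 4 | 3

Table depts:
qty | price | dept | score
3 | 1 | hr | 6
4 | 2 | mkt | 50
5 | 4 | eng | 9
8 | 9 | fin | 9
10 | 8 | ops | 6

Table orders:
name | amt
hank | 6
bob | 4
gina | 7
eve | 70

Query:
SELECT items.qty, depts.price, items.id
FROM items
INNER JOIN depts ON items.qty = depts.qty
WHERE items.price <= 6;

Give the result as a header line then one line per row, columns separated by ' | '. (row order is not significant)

After JOIN depts (2 rows):
items.id | items.qty | items.price | items.score | depts.qty | depts.price | depts.dept | depts.score
4 | 8 | 7 | 3 | 8 | 9 | fin | 9
60 | 3 | 6 | 80 | 3 | 1 | hr | 6
After WHERE (1 rows):
items.id | items.qty | items.price | items.score | depts.qty | depts.price | depts.dept | depts.score
60 | 3 | 6 | 80 | 3 | 1 | hr | 6
After SELECT (1 rows):
items.qty | depts.price | items.id
3 | 1 | 60

== RESULT ==
items.qty | depts.price | items.id
3 | 1 | 60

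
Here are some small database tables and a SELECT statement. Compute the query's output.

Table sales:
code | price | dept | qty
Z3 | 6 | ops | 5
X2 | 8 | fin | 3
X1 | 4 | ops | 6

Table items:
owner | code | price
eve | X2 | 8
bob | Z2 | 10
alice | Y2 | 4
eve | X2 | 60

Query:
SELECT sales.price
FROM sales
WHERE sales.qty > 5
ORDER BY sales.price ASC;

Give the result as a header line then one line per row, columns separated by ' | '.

== RESULT ==
sales.price
4

Derivation:
After WHERE (1 rows):
sales.code | sales.price | sales.dept | sales.qty
X1 | 4 | ops | 6
After SELECT (1 rows):
sales.price
4
After ORDER BY (1 rows):
sales.price
4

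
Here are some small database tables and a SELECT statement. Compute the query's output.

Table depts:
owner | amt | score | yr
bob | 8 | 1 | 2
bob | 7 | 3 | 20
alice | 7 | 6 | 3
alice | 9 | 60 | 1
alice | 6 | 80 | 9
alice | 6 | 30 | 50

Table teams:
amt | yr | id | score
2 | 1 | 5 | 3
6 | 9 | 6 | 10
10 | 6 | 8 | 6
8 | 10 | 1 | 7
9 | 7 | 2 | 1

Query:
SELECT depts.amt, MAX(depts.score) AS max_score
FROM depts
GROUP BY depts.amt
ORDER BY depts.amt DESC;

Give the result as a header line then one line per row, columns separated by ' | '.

== RESULT ==
depts.amt | max_score
9 | 60
8 | 1
7 | 6
6 | 80

Derivation:
After GROUP BY (4 rows):
depts.amt | max_score
8 | 1
7 | 6
9 | 60
6 | 80
After ORDER BY (4 rows):
depts.amt | max_score
9 | 60
8 | 1
7 | 6
6 | 80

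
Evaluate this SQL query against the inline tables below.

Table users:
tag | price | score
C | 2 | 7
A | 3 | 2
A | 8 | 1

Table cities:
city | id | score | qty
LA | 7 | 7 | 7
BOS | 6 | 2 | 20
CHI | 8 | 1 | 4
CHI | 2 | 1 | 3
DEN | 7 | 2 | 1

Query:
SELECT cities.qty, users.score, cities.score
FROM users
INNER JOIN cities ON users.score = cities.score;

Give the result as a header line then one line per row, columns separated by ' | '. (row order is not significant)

== RESULT ==
cities.qty | users.score | cities.score
7 | 7 | 7
20 | 2 | 2
1 | 2 | 2
4 | 1 | 1
3 | 1 | 1

Derivation:
After JOIN cities (5 rows):
users.tag | users.price | users.score | cities.city | cities.id | cities.score | cities.qty
C | 2 | 7 | LA | 7 | 7 | 7
A | 3 | 2 | BOS | 6 | 2 | 20
A | 3 | 2 | DEN | 7 | 2 | 1
A | 8 | 1 | CHI | 8 | 1 | 4
A | 8 | 1 | CHI | 2 | 1 | 3
After SELECT (5 rows):
cities.qty | users.score | cities.score
7 | 7 | 7
20 | 2 | 2
1 | 2 | 2
4 | 1 | 1
3 | 1 | 1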